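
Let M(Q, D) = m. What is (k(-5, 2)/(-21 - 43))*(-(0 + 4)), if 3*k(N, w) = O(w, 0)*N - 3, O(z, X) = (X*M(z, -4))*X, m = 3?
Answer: -1/16 ≈ -0.062500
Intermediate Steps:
M(Q, D) = 3
O(z, X) = 3*X² (O(z, X) = (X*3)*X = (3*X)*X = 3*X²)
k(N, w) = -1 (k(N, w) = ((3*0²)*N - 3)/3 = ((3*0)*N - 3)/3 = (0*N - 3)/3 = (0 - 3)/3 = (⅓)*(-3) = -1)
(k(-5, 2)/(-21 - 43))*(-(0 + 4)) = (-1/(-21 - 43))*(-(0 + 4)) = (-1/(-64))*(-1*4) = -1*(-1/64)*(-4) = (1/64)*(-4) = -1/16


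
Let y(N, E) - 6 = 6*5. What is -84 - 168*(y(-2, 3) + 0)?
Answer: -6132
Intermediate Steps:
y(N, E) = 36 (y(N, E) = 6 + 6*5 = 6 + 30 = 36)
-84 - 168*(y(-2, 3) + 0) = -84 - 168*(36 + 0) = -84 - 168*36 = -84 - 84*72 = -84 - 6048 = -6132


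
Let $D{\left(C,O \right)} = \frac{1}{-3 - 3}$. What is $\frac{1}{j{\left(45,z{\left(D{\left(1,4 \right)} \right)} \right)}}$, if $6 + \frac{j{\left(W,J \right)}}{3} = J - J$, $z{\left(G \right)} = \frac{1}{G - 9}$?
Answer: $- \frac{1}{18} \approx -0.055556$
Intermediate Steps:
$D{\left(C,O \right)} = - \frac{1}{6}$ ($D{\left(C,O \right)} = \frac{1}{-6} = - \frac{1}{6}$)
$z{\left(G \right)} = \frac{1}{-9 + G}$
$j{\left(W,J \right)} = -18$ ($j{\left(W,J \right)} = -18 + 3 \left(J - J\right) = -18 + 3 \cdot 0 = -18 + 0 = -18$)
$\frac{1}{j{\left(45,z{\left(D{\left(1,4 \right)} \right)} \right)}} = \frac{1}{-18} = - \frac{1}{18}$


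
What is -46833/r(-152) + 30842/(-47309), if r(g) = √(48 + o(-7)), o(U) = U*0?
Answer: -30842/47309 - 15611*√3/4 ≈ -6760.4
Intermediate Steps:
o(U) = 0
r(g) = 4*√3 (r(g) = √(48 + 0) = √48 = 4*√3)
-46833/r(-152) + 30842/(-47309) = -46833*√3/12 + 30842/(-47309) = -15611*√3/4 + 30842*(-1/47309) = -15611*√3/4 - 30842/47309 = -30842/47309 - 15611*√3/4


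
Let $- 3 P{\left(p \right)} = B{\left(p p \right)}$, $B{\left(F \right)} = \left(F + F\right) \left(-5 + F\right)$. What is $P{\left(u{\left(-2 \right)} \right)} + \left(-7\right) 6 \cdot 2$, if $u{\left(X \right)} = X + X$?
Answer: $- \frac{604}{3} \approx -201.33$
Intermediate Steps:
$u{\left(X \right)} = 2 X$
$B{\left(F \right)} = 2 F \left(-5 + F\right)$
$P{\left(p \right)} = - \frac{2 p^{2} \left(-5 + p^{2}\right)}{3}$ ($P{\left(p \right)} = - \frac{2 p p \left(-5 + p p\right)}{3} = - \frac{2 p^{2} \left(-5 + p^{2}\right)}{3}$)
$P{\left(u{\left(-2 \right)} \right)} + \left(-7\right) 6 \cdot 2 = \frac{2 \left(2 \left(-2\right)\right)^{2} \left(5 - \left(2 \left(-2\right)\right)^{2}\right)}{3} + \left(-7\right) 6 \cdot 2 = \frac{2 \left(-4\right)^{2} \left(5 - \left(-4\right)^{2}\right)}{3} - 84 = \frac{2}{3} \cdot 16 \left(5 - 16\right) - 84 = \frac{2}{3} \cdot 16 \left(-11\right) - 84 = - \frac{352}{3} - 84 = - \frac{604}{3}$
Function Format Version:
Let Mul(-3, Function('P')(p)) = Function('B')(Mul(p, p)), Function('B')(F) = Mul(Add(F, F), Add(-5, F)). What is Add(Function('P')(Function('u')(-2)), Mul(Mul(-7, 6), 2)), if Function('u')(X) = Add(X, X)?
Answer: Rational(-604, 3) ≈ -201.33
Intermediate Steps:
Function('u')(X) = Mul(2, X)
Function('B')(F) = Mul(2, F, Add(-5, F)) (Function('B')(F) = Mul(Mul(2, F), Add(-5, F)) = Mul(2, F, Add(-5, F)))
Function('P')(p) = Mul(Rational(-2, 3), Pow(p, 2), Add(-5, Pow(p, 2))) (Function('P')(p) = Mul(Rational(-1, 3), Mul(2, Mul(p, p), Add(-5, Mul(p, p)))) = Mul(Rational(-1, 3), Mul(2, Pow(p, 2), Add(-5, Pow(p, 2)))) = Mul(Rational(-2, 3), Pow(p, 2), Add(-5, Pow(p, 2))))
Add(Function('P')(Function('u')(-2)), Mul(Mul(-7, 6), 2)) = Add(Mul(Rational(2, 3), Pow(Mul(2, -2), 2), Add(5, Mul(-1, Pow(Mul(2, -2), 2)))), Mul(Mul(-7, 6), 2)) = Add(Mul(Rational(2, 3), Pow(-4, 2), Add(5, Mul(-1, Pow(-4, 2)))), Mul(-42, 2)) = Add(Mul(Rational(2, 3), 16, Add(5, Mul(-1, 16))), -84) = Add(Mul(Rational(2, 3), 16, Add(5, -16)), -84) = Add(Mul(Rational(2, 3), 16, -11), -84) = Add(Rational(-352, 3), -84) = Rational(-604, 3)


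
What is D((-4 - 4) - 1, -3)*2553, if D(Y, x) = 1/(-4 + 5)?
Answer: 2553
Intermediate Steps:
D(Y, x) = 1 (D(Y, x) = 1/1 = 1)
D((-4 - 4) - 1, -3)*2553 = 1*2553 = 2553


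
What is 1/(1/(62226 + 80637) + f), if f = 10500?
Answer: 142863/1500061501 ≈ 9.5238e-5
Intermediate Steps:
1/(1/(62226 + 80637) + f) = 1/(1/(62226 + 80637) + 10500) = 1/(1/142863 + 10500) = 1/(1500061501/142863) = 142863/1500061501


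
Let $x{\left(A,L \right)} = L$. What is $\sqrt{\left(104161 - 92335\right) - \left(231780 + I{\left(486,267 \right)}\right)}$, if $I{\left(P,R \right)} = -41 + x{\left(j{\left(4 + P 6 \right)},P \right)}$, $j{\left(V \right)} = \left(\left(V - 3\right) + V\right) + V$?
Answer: $i \sqrt{220399} \approx 469.47 i$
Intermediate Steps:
$j{\left(V \right)} = -3 + 3 V$ ($j{\left(V \right)} = \left(\left(-3 + V\right) + V\right) + V = \left(-3 + 2 V\right) + V = -3 + 3 V$)
$I{\left(P,R \right)} = -41 + P$
$\sqrt{\left(104161 - 92335\right) - \left(231780 + I{\left(486,267 \right)}\right)} = \sqrt{\left(104161 - 92335\right) - 232225} = \sqrt{11826 - 232225} = \sqrt{-220399} = i \sqrt{220399}$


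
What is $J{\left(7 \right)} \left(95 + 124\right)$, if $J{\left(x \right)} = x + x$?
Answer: $3066$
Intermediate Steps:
$J{\left(x \right)} = 2 x$
$J{\left(7 \right)} \left(95 + 124\right) = 2 \cdot 7 \left(95 + 124\right) = 14 \cdot 219 = 3066$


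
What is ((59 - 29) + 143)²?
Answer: 29929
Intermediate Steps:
((59 - 29) + 143)² = (30 + 143)² = 173² = 29929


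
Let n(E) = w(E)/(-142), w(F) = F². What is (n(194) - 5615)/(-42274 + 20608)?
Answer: 139161/512762 ≈ 0.27139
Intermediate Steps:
n(E) = -E²/142 (n(E) = E²/(-142) = E²*(-1/142) = -E²/142)
(n(194) - 5615)/(-42274 + 20608) = (-1/142*194² - 5615)/(-42274 + 20608) = (-1/142*37636 - 5615)/(-21666) = (-18818/71 - 5615)*(-1/21666) = -417483/71*(-1/21666) = 139161/512762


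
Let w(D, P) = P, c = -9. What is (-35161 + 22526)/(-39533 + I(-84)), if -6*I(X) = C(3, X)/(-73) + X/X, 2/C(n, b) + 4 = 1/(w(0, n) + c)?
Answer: 138353250/432888187 ≈ 0.31960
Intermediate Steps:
C(n, b) = 2/(-4 + 1/(-9 + n)) (C(n, b) = 2/(-4 + 1/(n - 9)) = 2/(-4 + 1/(-9 + n)))
I(X) = -1837/10950 (I(X) = -((2*(9 - 1*3)/(-37 + 4*3))/(-73) + X/X)/6 = -((2*(9 - 3)/(-37 + 12))*(-1/73) + 1)/6 = -((2*6/(-25))*(-1/73) + 1)/6 = -((2*(-1/25)*6)*(-1/73) + 1)/6 = -(-12/25*(-1/73) + 1)/6 = -(12/1825 + 1)/6 = -⅙*1837/1825 = -1837/10950)
(-35161 + 22526)/(-39533 + I(-84)) = (-35161 + 22526)/(-39533 - 1837/10950) = -12635/(-432888187/10950) = -12635*(-10950/432888187) = 138353250/432888187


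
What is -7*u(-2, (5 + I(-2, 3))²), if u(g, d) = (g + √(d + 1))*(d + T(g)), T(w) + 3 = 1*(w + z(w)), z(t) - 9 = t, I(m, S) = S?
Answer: 924 - 462*√65 ≈ -2800.8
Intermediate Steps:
z(t) = 9 + t
T(w) = 6 + 2*w (T(w) = -3 + 1*(w + (9 + w)) = -3 + 1*(9 + 2*w) = -3 + (9 + 2*w) = 6 + 2*w)
u(g, d) = (g + √(1 + d))*(6 + d + 2*g) (u(g, d) = (g + √(d + 1))*(d + (6 + 2*g)) = (g + √(1 + d))*(6 + d + 2*g))
-7*u(-2, (5 + I(-2, 3))²) = -7*((5 + 3)²*(-2) + (5 + 3)²*√(1 + (5 + 3)²) + 2*(-2)*(3 - 2) + 2*√(1 + (5 + 3)²)*(3 - 2)) = -7*(8²*(-2) + 8²*√(1 + 8²) + 2*(-2)*1 + 2*√(1 + 8²)*1) = -7*(64*(-2) + 64*√(1 + 64) - 4 + 2*√(1 + 64)*1) = -7*(-128 + 64*√65 - 4 + 2*√65*1) = -7*(-128 + 64*√65 - 4 + 2*√65) = -7*(-132 + 66*√65) = 924 - 462*√65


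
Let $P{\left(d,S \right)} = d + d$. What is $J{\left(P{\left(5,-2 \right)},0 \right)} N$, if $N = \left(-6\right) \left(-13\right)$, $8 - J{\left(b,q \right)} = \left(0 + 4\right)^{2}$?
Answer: $-624$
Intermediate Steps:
$P{\left(d,S \right)} = 2 d$
$J{\left(b,q \right)} = -8$ ($J{\left(b,q \right)} = 8 - \left(0 + 4\right)^{2} = 8 - 4^{2} = 8 - 16 = -8$)
$N = 78$
$J{\left(P{\left(5,-2 \right)},0 \right)} N = \left(-8\right) 78 = -624$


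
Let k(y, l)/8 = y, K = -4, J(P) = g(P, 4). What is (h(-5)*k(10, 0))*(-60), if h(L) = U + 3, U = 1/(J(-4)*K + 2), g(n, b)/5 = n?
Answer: -592800/41 ≈ -14459.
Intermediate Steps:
g(n, b) = 5*n
J(P) = 5*P
k(y, l) = 8*y
U = 1/82 (U = 1/((5*(-4))*(-4) + 2) = 1/(-20*(-4) + 2) = 1/(80 + 2) = 1/82 ≈ 0.012195)
h(L) = 247/82 (h(L) = 1/82 + 3 = 247/82)
(h(-5)*k(10, 0))*(-60) = (247*(8*10)/82)*(-60) = ((247/82)*80)*(-60) = (9880/41)*(-60) = -592800/41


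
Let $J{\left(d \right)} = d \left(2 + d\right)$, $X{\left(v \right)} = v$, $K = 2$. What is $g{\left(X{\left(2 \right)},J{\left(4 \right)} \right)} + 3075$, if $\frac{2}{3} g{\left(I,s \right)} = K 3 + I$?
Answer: $3087$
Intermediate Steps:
$g{\left(I,s \right)} = 9 + \frac{3 I}{2}$ ($g{\left(I,s \right)} = \frac{3 \left(2 \cdot 3 + I\right)}{2} = \frac{3 \left(6 + I\right)}{2} = 9 + \frac{3 I}{2}$)
$g{\left(X{\left(2 \right)},J{\left(4 \right)} \right)} + 3075 = \left(9 + \frac{3}{2} \cdot 2\right) + 3075 = \left(9 + 3\right) + 3075 = 12 + 3075 = 3087$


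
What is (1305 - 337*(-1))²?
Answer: 2696164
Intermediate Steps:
(1305 - 337*(-1))² = (1305 + 337)² = 1642² = 2696164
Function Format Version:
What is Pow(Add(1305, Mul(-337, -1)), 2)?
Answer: 2696164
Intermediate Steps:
Pow(Add(1305, Mul(-337, -1)), 2) = Pow(Add(1305, 337), 2) = Pow(1642, 2) = 2696164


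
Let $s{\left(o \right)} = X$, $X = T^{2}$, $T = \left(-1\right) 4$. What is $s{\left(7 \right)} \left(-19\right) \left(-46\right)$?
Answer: $13984$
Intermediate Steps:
$T = -4$
$X = 16$ ($X = \left(-4\right)^{2} = 16$)
$s{\left(o \right)} = 16$
$s{\left(7 \right)} \left(-19\right) \left(-46\right) = 16 \left(-19\right) \left(-46\right) = \left(-304\right) \left(-46\right) = 13984$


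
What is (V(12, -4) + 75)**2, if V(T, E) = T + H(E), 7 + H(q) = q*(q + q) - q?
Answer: 13456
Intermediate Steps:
H(q) = -7 - q + 2*q**2 (H(q) = -7 + (q*(q + q) - q) = -7 + (q*(2*q) - q) = -7 + (2*q**2 - q) = -7 + (-q + 2*q**2) = -7 - q + 2*q**2)
V(T, E) = -7 + T - E + 2*E**2 (V(T, E) = T + (-7 - E + 2*E**2) = -7 + T - E + 2*E**2)
(V(12, -4) + 75)**2 = ((-7 + 12 - 1*(-4) + 2*(-4)**2) + 75)**2 = ((-7 + 12 + 4 + 2*16) + 75)**2 = ((-7 + 12 + 4 + 32) + 75)**2 = (41 + 75)**2 = 116**2 = 13456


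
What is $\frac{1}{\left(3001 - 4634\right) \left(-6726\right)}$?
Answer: $\frac{1}{10983558} \approx 9.1045 \cdot 10^{-8}$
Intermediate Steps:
$\frac{1}{\left(3001 - 4634\right) \left(-6726\right)} = \frac{1}{-1633} \left(- \frac{1}{6726}\right) = \left(- \frac{1}{1633}\right) \left(- \frac{1}{6726}\right) = \frac{1}{10983558}$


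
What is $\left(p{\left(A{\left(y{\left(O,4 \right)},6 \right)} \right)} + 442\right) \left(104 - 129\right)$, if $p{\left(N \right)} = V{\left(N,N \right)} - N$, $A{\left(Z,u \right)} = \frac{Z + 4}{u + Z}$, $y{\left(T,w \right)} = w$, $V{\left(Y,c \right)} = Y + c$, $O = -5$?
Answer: $-11070$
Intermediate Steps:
$A{\left(Z,u \right)} = \frac{4 + Z}{Z + u}$
$p{\left(N \right)} = N$ ($p{\left(N \right)} = \left(N + N\right) - N = 2 N - N = N$)
$\left(p{\left(A{\left(y{\left(O,4 \right)},6 \right)} \right)} + 442\right) \left(104 - 129\right) = \left(\frac{4 + 4}{4 + 6} + 442\right) \left(104 - 129\right) = \left(\frac{1}{10} \cdot 8 + 442\right) \left(-25\right) = \left(\frac{4}{5} + 442\right) \left(-25\right) = \frac{2214}{5} \left(-25\right) = -11070$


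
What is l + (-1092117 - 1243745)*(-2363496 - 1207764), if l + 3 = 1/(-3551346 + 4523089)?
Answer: 8106251464960511932/971743 ≈ 8.3420e+12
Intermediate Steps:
l = -2915228/971743 (l = -3 + 1/(-3551346 + 4523089) = -3 + 1/971743 = -2915228/971743 ≈ -3.0000)
l + (-1092117 - 1243745)*(-2363496 - 1207764) = -2915228/971743 + (-1092117 - 1243745)*(-2363496 - 1207764) = -2915228/971743 - 2335862*(-3571260) = -2915228/971743 + 8341970526120 = 8106251464960511932/971743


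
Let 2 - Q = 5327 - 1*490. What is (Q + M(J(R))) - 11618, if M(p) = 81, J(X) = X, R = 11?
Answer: -16372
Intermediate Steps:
Q = -4835 (Q = 2 - (5327 - 1*490) = 2 - (5327 - 490) = 2 - 1*4837 = 2 - 4837 = -4835)
(Q + M(J(R))) - 11618 = (-4835 + 81) - 11618 = -4754 - 11618 = -16372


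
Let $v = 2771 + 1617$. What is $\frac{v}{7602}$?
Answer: $\frac{2194}{3801} \approx 0.57722$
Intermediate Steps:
$v = 4388$
$\frac{v}{7602} = \frac{4388}{7602} = 4388 \cdot \frac{1}{7602} = \frac{2194}{3801}$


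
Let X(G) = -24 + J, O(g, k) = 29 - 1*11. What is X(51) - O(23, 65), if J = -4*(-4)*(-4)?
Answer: -106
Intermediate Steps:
J = -64 (J = 16*(-4) = -64)
O(g, k) = 18 (O(g, k) = 29 - 11 = 18)
X(G) = -88 (X(G) = -24 - 64 = -88)
X(51) - O(23, 65) = -88 - 1*18 = -88 - 18 = -106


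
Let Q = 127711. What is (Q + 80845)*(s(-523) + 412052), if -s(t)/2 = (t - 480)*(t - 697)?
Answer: -424467353008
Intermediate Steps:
s(t) = -2*(-697 + t)*(-480 + t) (s(t) = -2*(t - 480)*(t - 697) = -2*(-480 + t)*(-697 + t) = -2*(-697 + t)*(-480 + t))
(Q + 80845)*(s(-523) + 412052) = (127711 + 80845)*((-669120 - 2*(-523)² + 2354*(-523)) + 412052) = 208556*((-669120 - 2*273529 - 1231142) + 412052) = 208556*((-669120 - 547058 - 1231142) + 412052) = 208556*(-2447320 + 412052) = 208556*(-2035268) = -424467353008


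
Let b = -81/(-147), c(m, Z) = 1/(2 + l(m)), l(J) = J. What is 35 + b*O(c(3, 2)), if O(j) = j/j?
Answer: 1742/49 ≈ 35.551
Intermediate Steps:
c(m, Z) = 1/(2 + m)
b = 27/49 (b = -81*(-1/147) = 27/49 ≈ 0.55102)
O(j) = 1
35 + b*O(c(3, 2)) = 35 + (27/49)*1 = 35 + 27/49 = 1742/49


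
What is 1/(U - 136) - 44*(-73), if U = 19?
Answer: 375803/117 ≈ 3212.0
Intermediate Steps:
1/(U - 136) - 44*(-73) = 1/(19 - 136) - 44*(-73) = 1/(-117) + 3212 = -1/117 + 3212 = 375803/117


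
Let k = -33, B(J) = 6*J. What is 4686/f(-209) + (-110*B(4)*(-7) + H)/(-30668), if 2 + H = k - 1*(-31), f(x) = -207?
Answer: -12294565/529023 ≈ -23.240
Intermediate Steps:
H = -4 (H = -2 + (-33 - 1*(-31)) = -2 + (-33 + 31) = -2 - 2 = -4)
4686/f(-209) + (-110*B(4)*(-7) + H)/(-30668) = 4686/(-207) + (-110*6*4*(-7) - 4)/(-30668) = 4686*(-1/207) + (-2640*(-7) - 4)*(-1/30668) = -1562/69 + (-110*(-168) - 4)*(-1/30668) = -1562/69 + (18480 - 4)*(-1/30668) = -1562/69 + 18476*(-1/30668) = -1562/69 - 4619/7667 = -12294565/529023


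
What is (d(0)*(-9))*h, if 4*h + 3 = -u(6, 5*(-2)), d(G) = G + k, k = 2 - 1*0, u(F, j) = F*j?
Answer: -513/2 ≈ -256.50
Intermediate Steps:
k = 2 (k = 2 + 0 = 2)
d(G) = 2 + G (d(G) = G + 2 = 2 + G)
h = 57/4 (h = -¾ + (-6*5*(-2))/4 = -¾ + (-6*(-10))/4 = -¾ + (-1*(-60))/4 = -¾ + (¼)*60 = -¾ + 15 = 57/4 ≈ 14.250)
(d(0)*(-9))*h = ((2 + 0)*(-9))*(57/4) = (2*(-9))*(57/4) = -18*57/4 = -513/2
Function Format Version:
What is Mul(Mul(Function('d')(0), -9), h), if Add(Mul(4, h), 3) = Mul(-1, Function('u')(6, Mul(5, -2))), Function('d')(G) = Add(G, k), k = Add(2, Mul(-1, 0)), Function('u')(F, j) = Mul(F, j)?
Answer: Rational(-513, 2) ≈ -256.50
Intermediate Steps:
k = 2 (k = Add(2, 0) = 2)
Function('d')(G) = Add(2, G) (Function('d')(G) = Add(G, 2) = Add(2, G))
h = Rational(57, 4) (h = Add(Rational(-3, 4), Mul(Rational(1, 4), Mul(-1, Mul(6, Mul(5, -2))))) = Add(Rational(-3, 4), Mul(Rational(1, 4), Mul(-1, Mul(6, -10)))) = Add(Rational(-3, 4), Mul(Rational(1, 4), Mul(-1, -60))) = Add(Rational(-3, 4), Mul(Rational(1, 4), 60)) = Add(Rational(-3, 4), 15) = Rational(57, 4) ≈ 14.250)
Mul(Mul(Function('d')(0), -9), h) = Mul(Mul(Add(2, 0), -9), Rational(57, 4)) = Mul(Mul(2, -9), Rational(57, 4)) = Mul(-18, Rational(57, 4)) = Rational(-513, 2)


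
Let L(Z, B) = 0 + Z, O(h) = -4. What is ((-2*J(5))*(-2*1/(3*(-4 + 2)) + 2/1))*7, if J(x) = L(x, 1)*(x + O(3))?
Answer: -490/3 ≈ -163.33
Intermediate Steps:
L(Z, B) = Z
J(x) = x*(-4 + x) (J(x) = x*(x - 4) = x*(-4 + x))
((-2*J(5))*(-2*1/(3*(-4 + 2)) + 2/1))*7 = ((-10*(-4 + 5))*(-2*1/(3*(-4 + 2)) + 2/1))*7 = ((-10)*(-2/(3*(-2)) + 2*1))*7 = ((-2*5)*(-2/(-6) + 2))*7 = -10*(-2*(-1/6) + 2)*7 = -10*(1/3 + 2)*7 = -10*7/3*7 = -70/3*7 = -490/3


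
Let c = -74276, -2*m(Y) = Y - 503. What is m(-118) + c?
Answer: -147931/2 ≈ -73966.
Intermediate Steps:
m(Y) = 503/2 - Y/2 (m(Y) = -(Y - 503)/2 = -(-503 + Y)/2 = 503/2 - Y/2)
m(-118) + c = (503/2 - ½*(-118)) - 74276 = (503/2 + 59) - 74276 = 621/2 - 74276 = -147931/2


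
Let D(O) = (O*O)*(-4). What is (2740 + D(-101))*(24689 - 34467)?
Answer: 372189792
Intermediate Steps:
D(O) = -4*O² (D(O) = O²*(-4) = -4*O²)
(2740 + D(-101))*(24689 - 34467) = (2740 - 4*(-101)²)*(24689 - 34467) = (2740 - 4*10201)*(-9778) = (2740 - 40804)*(-9778) = -38064*(-9778) = 372189792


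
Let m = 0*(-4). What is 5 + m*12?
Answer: 5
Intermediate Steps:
m = 0
5 + m*12 = 5 + 0*12 = 5 + 0 = 5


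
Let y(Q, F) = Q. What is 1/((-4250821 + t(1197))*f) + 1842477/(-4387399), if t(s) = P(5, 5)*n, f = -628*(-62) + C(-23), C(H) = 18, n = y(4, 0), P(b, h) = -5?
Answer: -305090718625945177/726497380314383286 ≈ -0.41995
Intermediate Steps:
n = 4
f = 38954 (f = -628*(-62) + 18 = 38936 + 18 = 38954)
t(s) = -20 (t(s) = -5*4 = -20)
1/((-4250821 + t(1197))*f) + 1842477/(-4387399) = 1/(-4250821 - 20*38954) + 1842477/(-4387399) = (1/38954)/(-4250841) + 1842477*(-1/4387399) = -1/4250841*1/38954 - 1842477/4387399 = -1/165587260314 - 1842477/4387399 = -305090718625945177/726497380314383286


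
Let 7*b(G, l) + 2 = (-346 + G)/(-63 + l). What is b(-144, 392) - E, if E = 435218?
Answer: -143186886/329 ≈ -4.3522e+5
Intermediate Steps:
b(G, l) = -2/7 + (-346 + G)/(7*(-63 + l)) (b(G, l) = -2/7 + ((-346 + G)/(-63 + l))/7 = -2/7 + (-346 + G)/(7*(-63 + l)))
b(-144, 392) - E = (-220 - 144 - 2*392)/(7*(-63 + 392)) - 1*435218 = (⅐)*(-220 - 144 - 784)/329 - 435218 = (⅐)*(1/329)*(-1148) - 435218 = -164/329 - 435218 = -143186886/329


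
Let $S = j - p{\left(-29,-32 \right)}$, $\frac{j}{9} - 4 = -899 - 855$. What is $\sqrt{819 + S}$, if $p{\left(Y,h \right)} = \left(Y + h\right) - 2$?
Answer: $6 i \sqrt{413} \approx 121.93 i$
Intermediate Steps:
$p{\left(Y,h \right)} = -2 + Y + h$
$j = -15750$ ($j = 36 + 9 \left(-899 - 855\right) = 36 + 9 \left(-1754\right) = 36 - 15786 = -15750$)
$S = -15687$ ($S = -15750 - \left(-2 - 29 - 32\right) = -15750 - -63 = -15750 + 63 = -15687$)
$\sqrt{819 + S} = \sqrt{819 - 15687} = \sqrt{-14868} = 6 i \sqrt{413}$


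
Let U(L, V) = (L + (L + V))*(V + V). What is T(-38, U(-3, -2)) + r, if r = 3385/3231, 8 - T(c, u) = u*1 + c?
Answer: 48619/3231 ≈ 15.048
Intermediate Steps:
U(L, V) = 2*V*(V + 2*L) (U(L, V) = (V + 2*L)*(2*V) = 2*V*(V + 2*L))
T(c, u) = 8 - c - u (T(c, u) = 8 - (u*1 + c) = 8 - (u + c) = 8 - (c + u) = 8 + (-c - u) = 8 - c - u)
r = 3385/3231 (r = 3385*(1/3231) = 3385/3231 ≈ 1.0477)
T(-38, U(-3, -2)) + r = (8 - 1*(-38) - 2*(-2)*(-2 + 2*(-3))) + 3385/3231 = (8 + 38 - 2*(-2)*(-2 - 6)) + 3385/3231 = (8 + 38 - 2*(-2)*(-8)) + 3385/3231 = (8 + 38 - 1*32) + 3385/3231 = (8 + 38 - 32) + 3385/3231 = 14 + 3385/3231 = 48619/3231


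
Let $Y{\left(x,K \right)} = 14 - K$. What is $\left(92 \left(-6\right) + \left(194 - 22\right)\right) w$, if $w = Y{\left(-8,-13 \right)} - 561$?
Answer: $202920$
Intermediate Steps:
$w = -534$ ($w = \left(14 - -13\right) - 561 = \left(14 + 13\right) - 561 = 27 - 561 = -534$)
$\left(92 \left(-6\right) + \left(194 - 22\right)\right) w = \left(92 \left(-6\right) + \left(194 - 22\right)\right) \left(-534\right) = \left(-552 + \left(194 - 22\right)\right) \left(-534\right) = \left(-552 + 172\right) \left(-534\right) = \left(-380\right) \left(-534\right) = 202920$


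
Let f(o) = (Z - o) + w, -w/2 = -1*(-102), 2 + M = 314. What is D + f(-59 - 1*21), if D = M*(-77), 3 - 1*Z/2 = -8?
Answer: -24126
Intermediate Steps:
Z = 22 (Z = 6 - 2*(-8) = 6 + 16 = 22)
M = 312 (M = -2 + 314 = 312)
w = -204 (w = -(-2)*(-102) = -2*102 = -204)
D = -24024 (D = 312*(-77) = -24024)
f(o) = -182 - o (f(o) = (22 - o) - 204 = -182 - o)
D + f(-59 - 1*21) = -24024 + (-182 - (-59 - 1*21)) = -24024 + (-182 - (-59 - 21)) = -24024 + (-182 - 1*(-80)) = -24024 + (-182 + 80) = -24024 - 102 = -24126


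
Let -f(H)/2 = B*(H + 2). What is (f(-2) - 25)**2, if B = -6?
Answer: 625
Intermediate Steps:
f(H) = 24 + 12*H (f(H) = -(-12)*(H + 2) = -(-12)*(2 + H) = -2*(-12 - 6*H) = 24 + 12*H)
(f(-2) - 25)**2 = ((24 + 12*(-2)) - 25)**2 = ((24 - 24) - 25)**2 = (0 - 25)**2 = (-25)**2 = 625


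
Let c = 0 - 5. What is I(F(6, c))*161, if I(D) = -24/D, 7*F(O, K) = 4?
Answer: -6762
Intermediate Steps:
c = -5
F(O, K) = 4/7 (F(O, K) = (⅐)*4 = 4/7)
I(F(6, c))*161 = -24/4/7*161 = -24*7/4*161 = -42*161 = -6762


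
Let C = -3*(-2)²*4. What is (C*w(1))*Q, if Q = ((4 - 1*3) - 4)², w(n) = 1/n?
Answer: -432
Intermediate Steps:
Q = 9 (Q = ((4 - 3) - 4)² = (1 - 4)² = (-3)² = 9)
C = -48 (C = -3*4*4 = -12*4 = -48)
(C*w(1))*Q = -48/1*9 = -48*1*9 = -48*9 = -432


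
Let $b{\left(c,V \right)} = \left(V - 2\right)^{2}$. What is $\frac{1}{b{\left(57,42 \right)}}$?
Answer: $\frac{1}{1600} \approx 0.000625$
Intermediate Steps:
$b{\left(c,V \right)} = \left(-2 + V\right)^{2}$
$\frac{1}{b{\left(57,42 \right)}} = \frac{1}{\left(-2 + 42\right)^{2}} = \frac{1}{40^{2}} = \frac{1}{1600}$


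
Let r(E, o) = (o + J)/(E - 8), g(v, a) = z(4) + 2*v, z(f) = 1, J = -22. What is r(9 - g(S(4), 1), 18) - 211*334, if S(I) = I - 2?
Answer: -70473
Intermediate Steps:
S(I) = -2 + I
g(v, a) = 1 + 2*v
r(E, o) = (-22 + o)/(-8 + E) (r(E, o) = (o - 22)/(E - 8) = (-22 + o)/(-8 + E))
r(9 - g(S(4), 1), 18) - 211*334 = (-22 + 18)/(-8 + (9 - (1 + 2*(-2 + 4)))) - 211*334 = -4/(-8 + (9 - (1 + 2*2))) - 70474 = -4/(-8 + (9 - (1 + 4))) - 70474 = -4/(-8 + (9 - 1*5)) - 70474 = -4/(-8 + (9 - 5)) - 70474 = -4/(-8 + 4) - 70474 = -4/(-4) - 70474 = -¼*(-4) - 70474 = 1 - 70474 = -70473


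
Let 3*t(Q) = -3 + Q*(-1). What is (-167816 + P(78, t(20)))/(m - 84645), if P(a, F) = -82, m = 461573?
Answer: -83949/188464 ≈ -0.44544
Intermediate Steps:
t(Q) = -1 - Q/3 (t(Q) = (-3 + Q*(-1))/3 = (-3 - Q)/3 = -1 - Q/3)
(-167816 + P(78, t(20)))/(m - 84645) = (-167816 - 82)/(461573 - 84645) = -167898/376928 = -167898*1/376928 = -83949/188464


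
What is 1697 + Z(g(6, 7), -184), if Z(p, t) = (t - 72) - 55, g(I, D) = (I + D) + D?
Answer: 1386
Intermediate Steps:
g(I, D) = I + 2*D (g(I, D) = (D + I) + D = I + 2*D)
Z(p, t) = -127 + t (Z(p, t) = (-72 + t) - 55 = -127 + t)
1697 + Z(g(6, 7), -184) = 1697 + (-127 - 184) = 1697 - 311 = 1386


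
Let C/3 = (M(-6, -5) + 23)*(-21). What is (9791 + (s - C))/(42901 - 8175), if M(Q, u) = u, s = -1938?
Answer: 8987/34726 ≈ 0.25880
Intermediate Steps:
C = -1134 (C = 3*((-5 + 23)*(-21)) = 3*(18*(-21)) = 3*(-378) = -1134)
(9791 + (s - C))/(42901 - 8175) = (9791 + (-1938 - 1*(-1134)))/(42901 - 8175) = (9791 + (-1938 + 1134))/34726 = (9791 - 804)*(1/34726) = 8987*(1/34726) = 8987/34726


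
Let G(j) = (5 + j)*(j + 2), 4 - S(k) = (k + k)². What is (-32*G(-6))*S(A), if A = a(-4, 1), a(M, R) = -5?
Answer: 12288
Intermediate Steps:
A = -5
S(k) = 4 - 4*k² (S(k) = 4 - (k + k)² = 4 - (2*k)² = 4 - 4*k²)
G(j) = (2 + j)*(5 + j) (G(j) = (5 + j)*(2 + j) = (2 + j)*(5 + j))
(-32*G(-6))*S(A) = (-32*(10 + (-6)² + 7*(-6)))*(4 - 4*(-5)²) = (-32*(10 + 36 - 42))*(4 - 4*25) = (-32*4)*(4 - 100) = -128*(-96) = 12288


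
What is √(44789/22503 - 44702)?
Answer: I*√22635414785451/22503 ≈ 211.42*I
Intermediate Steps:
√(44789/22503 - 44702) = √(-1005884317/22503) = I*√22635414785451/22503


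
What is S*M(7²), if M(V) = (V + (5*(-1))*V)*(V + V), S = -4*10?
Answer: 768320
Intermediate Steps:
S = -40
M(V) = -8*V² (M(V) = (V - 5*V)*(2*V) = (-4*V)*(2*V) = -8*V²)
S*M(7²) = -(-320)*(7²)² = -(-320)*49² = -(-320)*2401 = -40*(-19208) = 768320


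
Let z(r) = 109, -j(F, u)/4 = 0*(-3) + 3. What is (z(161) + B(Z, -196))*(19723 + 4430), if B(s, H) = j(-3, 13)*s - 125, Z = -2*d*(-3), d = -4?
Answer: 6569616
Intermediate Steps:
j(F, u) = -12 (j(F, u) = -4*(0*(-3) + 3) = -4*(0 + 3) = -4*3 = -12)
Z = -24 (Z = -2*(-4)*(-3) = 8*(-3) = -24)
B(s, H) = -125 - 12*s (B(s, H) = -12*s - 125 = -125 - 12*s)
(z(161) + B(Z, -196))*(19723 + 4430) = (109 + (-125 - 12*(-24)))*(19723 + 4430) = (109 + (-125 + 288))*24153 = (109 + 163)*24153 = 272*24153 = 6569616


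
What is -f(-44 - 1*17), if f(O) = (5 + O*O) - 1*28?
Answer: -3698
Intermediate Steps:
f(O) = -23 + O**2 (f(O) = (5 + O**2) - 28 = -23 + O**2)
-f(-44 - 1*17) = -(-23 + (-44 - 1*17)**2) = -(-23 + (-44 - 17)**2) = -(-23 + (-61)**2) = -(-23 + 3721) = -1*3698 = -3698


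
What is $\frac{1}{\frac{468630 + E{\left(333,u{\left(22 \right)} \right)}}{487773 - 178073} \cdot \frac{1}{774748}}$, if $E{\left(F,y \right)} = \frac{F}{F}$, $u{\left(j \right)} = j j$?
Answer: $\frac{239939455600}{468631} \approx 5.12 \cdot 10^{5}$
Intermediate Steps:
$u{\left(j \right)} = j^{2}$
$E{\left(F,y \right)} = 1$
$\frac{1}{\frac{468630 + E{\left(333,u{\left(22 \right)} \right)}}{487773 - 178073} \cdot \frac{1}{774748}} = \frac{1}{\frac{468630 + 1}{487773 - 178073} \cdot \frac{1}{774748}} = \frac{1}{\frac{468631}{309700} \cdot \frac{1}{774748}} = \frac{1}{\frac{468631}{239939455600}} = \frac{239939455600}{468631}$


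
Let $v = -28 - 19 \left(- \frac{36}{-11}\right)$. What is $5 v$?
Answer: $- \frac{4960}{11} \approx -450.91$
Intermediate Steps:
$v = - \frac{992}{11}$ ($v = -28 - 19 \left(\left(-36\right) \left(- \frac{1}{11}\right)\right) = -28 - \frac{684}{11} = - \frac{992}{11} \approx -90.182$)
$5 v = 5 \left(- \frac{992}{11}\right) = - \frac{4960}{11}$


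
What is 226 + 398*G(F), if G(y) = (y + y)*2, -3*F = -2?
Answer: 3862/3 ≈ 1287.3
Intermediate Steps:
F = ⅔ (F = -⅓*(-2) = ⅔ ≈ 0.66667)
G(y) = 4*y (G(y) = (2*y)*2 = 4*y)
226 + 398*G(F) = 226 + 398*(4*(⅔)) = 226 + 398*(8/3) = 226 + 3184/3 = 3862/3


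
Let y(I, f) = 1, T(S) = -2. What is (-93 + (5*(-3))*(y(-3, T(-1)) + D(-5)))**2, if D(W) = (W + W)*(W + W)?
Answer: 2585664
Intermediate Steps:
D(W) = 4*W**2 (D(W) = (2*W)*(2*W) = 4*W**2)
(-93 + (5*(-3))*(y(-3, T(-1)) + D(-5)))**2 = (-93 + (5*(-3))*(1 + 4*(-5)**2))**2 = (-93 - 15*(1 + 4*25))**2 = (-93 - 15*(1 + 100))**2 = (-93 - 15*101)**2 = (-93 - 1515)**2 = (-1608)**2 = 2585664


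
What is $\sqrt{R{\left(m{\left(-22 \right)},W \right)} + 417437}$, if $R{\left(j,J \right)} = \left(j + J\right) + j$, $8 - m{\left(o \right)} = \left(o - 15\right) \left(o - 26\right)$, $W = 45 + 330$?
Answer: $2 \sqrt{103569} \approx 643.64$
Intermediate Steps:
$W = 375$
$m{\left(o \right)} = 8 - \left(-26 + o\right) \left(-15 + o\right)$ ($m{\left(o \right)} = 8 - \left(o - 15\right) \left(o - 26\right) = 8 - \left(-15 + o\right) \left(-26 + o\right) = 8 - \left(-26 + o\right) \left(-15 + o\right)$)
$R{\left(j,J \right)} = J + 2 j$ ($R{\left(j,J \right)} = \left(J + j\right) + j = J + 2 j$)
$\sqrt{R{\left(m{\left(-22 \right)},W \right)} + 417437} = \sqrt{\left(375 + 2 \left(-382 - \left(-22\right)^{2} + 41 \left(-22\right)\right)\right) + 417437} = \sqrt{\left(375 + 2 \left(-382 - 484 - 902\right)\right) + 417437} = \sqrt{\left(375 + 2 \left(-1768\right)\right) + 417437} = \sqrt{\left(375 - 3536\right) + 417437} = \sqrt{-3161 + 417437} = \sqrt{414276} = 2 \sqrt{103569}$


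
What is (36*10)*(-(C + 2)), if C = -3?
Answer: 360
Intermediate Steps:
(36*10)*(-(C + 2)) = (36*10)*(-(-3 + 2)) = 360*(-1*(-1)) = 360*1 = 360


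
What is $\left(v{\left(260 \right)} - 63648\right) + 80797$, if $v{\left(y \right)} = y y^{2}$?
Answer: $17593149$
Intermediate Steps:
$v{\left(y \right)} = y^{3}$
$\left(v{\left(260 \right)} - 63648\right) + 80797 = \left(260^{3} - 63648\right) + 80797 = \left(17576000 - 63648\right) + 80797 = 17512352 + 80797 = 17593149$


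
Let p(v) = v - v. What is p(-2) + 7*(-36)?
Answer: -252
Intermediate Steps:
p(v) = 0
p(-2) + 7*(-36) = 0 + 7*(-36) = 0 - 252 = -252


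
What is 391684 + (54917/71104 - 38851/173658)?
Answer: 2418217010837185/6173889216 ≈ 3.9168e+5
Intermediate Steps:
391684 + (54917/71104 - 38851/173658) = 391684 + 3387157441/6173889216 = 2418217010837185/6173889216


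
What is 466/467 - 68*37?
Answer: -1174506/467 ≈ -2515.0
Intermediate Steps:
466/467 - 68*37 = 466*(1/467) - 2516 = 466/467 - 2516 = -1174506/467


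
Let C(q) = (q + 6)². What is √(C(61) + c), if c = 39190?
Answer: √43679 ≈ 209.00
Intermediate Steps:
C(q) = (6 + q)²
√(C(61) + c) = √((6 + 61)² + 39190) = √(67² + 39190) = √(4489 + 39190) = √43679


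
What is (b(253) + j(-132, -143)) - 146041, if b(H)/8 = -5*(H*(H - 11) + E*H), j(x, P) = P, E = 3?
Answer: -2625584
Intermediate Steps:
b(H) = -120*H - 40*H*(-11 + H) (b(H) = 8*(-5*(H*(H - 11) + 3*H)) = 8*(-5*(H*(-11 + H) + 3*H)) = 8*(-5*(3*H + H*(-11 + H))) = 8*(-15*H - 5*H*(-11 + H)) = -120*H - 40*H*(-11 + H))
(b(253) + j(-132, -143)) - 146041 = (40*253*(8 - 1*253) - 143) - 146041 = (40*253*(8 - 253) - 143) - 146041 = (40*253*(-245) - 143) - 146041 = (-2479400 - 143) - 146041 = -2479543 - 146041 = -2625584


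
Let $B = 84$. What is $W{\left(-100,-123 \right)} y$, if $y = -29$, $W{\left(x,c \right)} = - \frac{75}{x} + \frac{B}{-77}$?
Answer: $\frac{435}{44} \approx 9.8864$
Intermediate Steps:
$W{\left(x,c \right)} = - \frac{12}{11} - \frac{75}{x}$ ($W{\left(x,c \right)} = - \frac{75}{x} + \frac{84}{-77} = - \frac{75}{x} + 84 \left(- \frac{1}{77}\right) = - \frac{75}{x} - \frac{12}{11} = - \frac{12}{11} - \frac{75}{x}$)
$W{\left(-100,-123 \right)} y = \left(- \frac{12}{11} - \frac{75}{-100}\right) \left(-29\right) = \left(- \frac{12}{11} - - \frac{3}{4}\right) \left(-29\right) = \left(- \frac{12}{11} + \frac{3}{4}\right) \left(-29\right) = \left(- \frac{15}{44}\right) \left(-29\right) = \frac{435}{44}$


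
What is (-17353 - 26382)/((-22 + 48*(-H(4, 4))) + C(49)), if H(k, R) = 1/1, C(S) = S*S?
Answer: -43735/2331 ≈ -18.762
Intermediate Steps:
C(S) = S²
H(k, R) = 1
(-17353 - 26382)/((-22 + 48*(-H(4, 4))) + C(49)) = (-17353 - 26382)/((-22 + 48*(-1*1)) + 49²) = -43735/((-22 + 48*(-1)) + 2401) = -43735/((-22 - 48) + 2401) = -43735/(-70 + 2401) = -43735/2331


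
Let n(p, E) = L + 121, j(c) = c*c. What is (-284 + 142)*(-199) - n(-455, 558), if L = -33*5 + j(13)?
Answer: 28133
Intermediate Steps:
j(c) = c²
L = 4 (L = -33*5 + 13² = -165 + 169 = 4)
n(p, E) = 125 (n(p, E) = 4 + 121 = 125)
(-284 + 142)*(-199) - n(-455, 558) = (-284 + 142)*(-199) - 1*125 = -142*(-199) - 125 = 28258 - 125 = 28133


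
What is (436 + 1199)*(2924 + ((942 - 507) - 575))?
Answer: 4551840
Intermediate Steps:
(436 + 1199)*(2924 + ((942 - 507) - 575)) = 1635*(2924 + (435 - 575)) = 1635*(2924 - 140) = 1635*2784 = 4551840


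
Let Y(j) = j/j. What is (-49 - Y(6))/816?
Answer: -25/408 ≈ -0.061275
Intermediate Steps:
Y(j) = 1
(-49 - Y(6))/816 = (-49 - 1*1)/816 = (-49 - 1)*(1/816) = -50*1/816 = -25/408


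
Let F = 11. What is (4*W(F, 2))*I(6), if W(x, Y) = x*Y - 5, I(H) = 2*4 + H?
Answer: 952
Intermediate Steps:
I(H) = 8 + H
W(x, Y) = -5 + Y*x (W(x, Y) = Y*x - 5 = -5 + Y*x)
(4*W(F, 2))*I(6) = (4*(-5 + 2*11))*(8 + 6) = (4*(-5 + 22))*14 = (4*17)*14 = 68*14 = 952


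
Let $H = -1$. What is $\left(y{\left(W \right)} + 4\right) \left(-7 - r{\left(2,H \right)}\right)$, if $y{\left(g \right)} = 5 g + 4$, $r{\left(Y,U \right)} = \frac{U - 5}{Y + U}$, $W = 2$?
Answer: $-18$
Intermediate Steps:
$r{\left(Y,U \right)} = \frac{-5 + U}{U + Y}$
$y{\left(g \right)} = 4 + 5 g$
$\left(y{\left(W \right)} + 4\right) \left(-7 - r{\left(2,H \right)}\right) = \left(\left(4 + 5 \cdot 2\right) + 4\right) \left(-7 - \frac{-5 - 1}{-1 + 2}\right) = \left(\left(4 + 10\right) + 4\right) \left(-7 - 1^{-1} \left(-6\right)\right) = \left(14 + 4\right) \left(-7 - 1 \left(-6\right)\right) = 18 \left(-7 - -6\right) = 18 \left(-7 + 6\right) = 18 \left(-1\right) = -18$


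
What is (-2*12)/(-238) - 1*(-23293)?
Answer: 2771879/119 ≈ 23293.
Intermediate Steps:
(-2*12)/(-238) - 1*(-23293) = -1/238*(-24) + 23293 = 12/119 + 23293 = 2771879/119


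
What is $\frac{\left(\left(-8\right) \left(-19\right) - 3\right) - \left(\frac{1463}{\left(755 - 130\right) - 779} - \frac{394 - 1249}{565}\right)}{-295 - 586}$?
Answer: $- \frac{35479}{199106} \approx -0.17819$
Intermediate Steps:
$\frac{\left(\left(-8\right) \left(-19\right) - 3\right) - \left(\frac{1463}{\left(755 - 130\right) - 779} - \frac{394 - 1249}{565}\right)}{-295 - 586} = \frac{\left(152 - 3\right) - \left(\frac{171}{113} + \frac{1463}{625 - 779}\right)}{-881} = \left(149 - \left(\frac{171}{113} + \frac{1463}{-154}\right)\right) \left(- \frac{1}{881}\right) = \left(149 - - \frac{1805}{226}\right) \left(- \frac{1}{881}\right) = \left(149 + \left(\frac{19}{2} - \frac{171}{113}\right)\right) \left(- \frac{1}{881}\right) = \left(149 + \frac{1805}{226}\right) \left(- \frac{1}{881}\right) = \frac{35479}{226} \left(- \frac{1}{881}\right) = - \frac{35479}{199106}$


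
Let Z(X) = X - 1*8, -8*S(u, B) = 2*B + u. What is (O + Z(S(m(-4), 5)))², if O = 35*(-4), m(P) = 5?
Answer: 1437601/64 ≈ 22463.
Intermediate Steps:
S(u, B) = -B/4 - u/8 (S(u, B) = -(2*B + u)/8 = -(u + 2*B)/8 = -B/4 - u/8)
Z(X) = -8 + X (Z(X) = X - 8 = -8 + X)
O = -140
(O + Z(S(m(-4), 5)))² = (-140 + (-8 + (-¼*5 - ⅛*5)))² = (-140 + (-8 + (-5/4 - 5/8)))² = (-140 + (-8 - 15/8))² = (-140 - 79/8)² = (-1199/8)² = 1437601/64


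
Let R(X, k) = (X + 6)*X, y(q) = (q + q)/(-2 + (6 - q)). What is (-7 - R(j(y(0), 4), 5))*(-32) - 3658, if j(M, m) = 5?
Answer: -1674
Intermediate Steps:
y(q) = 2*q/(4 - q) (y(q) = (2*q)/(4 - q) = 2*q/(4 - q))
R(X, k) = X*(6 + X) (R(X, k) = (6 + X)*X = X*(6 + X))
(-7 - R(j(y(0), 4), 5))*(-32) - 3658 = (-7 - 5*(6 + 5))*(-32) - 3658 = (-7 - 5*11)*(-32) - 3658 = (-7 - 1*55)*(-32) - 3658 = (-7 - 55)*(-32) - 3658 = -62*(-32) - 3658 = 1984 - 3658 = -1674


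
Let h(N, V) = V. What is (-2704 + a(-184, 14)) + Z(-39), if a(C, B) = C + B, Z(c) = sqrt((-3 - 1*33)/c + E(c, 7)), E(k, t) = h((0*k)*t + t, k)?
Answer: -2874 + 3*I*sqrt(715)/13 ≈ -2874.0 + 6.1706*I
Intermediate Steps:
E(k, t) = k
Z(c) = sqrt(c - 36/c) (Z(c) = sqrt((-3 - 1*33)/c + c) = sqrt((-3 - 33)/c + c) = sqrt(-36/c + c) = sqrt(c - 36/c))
a(C, B) = B + C
(-2704 + a(-184, 14)) + Z(-39) = (-2704 + (14 - 184)) + sqrt(-39 - 36/(-39)) = (-2704 - 170) + sqrt(-39 - 36*(-1/39)) = -2874 + sqrt(-39 + 12/13) = -2874 + sqrt(-495/13) = -2874 + 3*I*sqrt(715)/13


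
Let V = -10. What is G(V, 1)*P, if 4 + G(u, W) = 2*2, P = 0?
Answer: 0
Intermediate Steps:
G(u, W) = 0 (G(u, W) = -4 + 2*2 = -4 + 4 = 0)
G(V, 1)*P = 0*0 = 0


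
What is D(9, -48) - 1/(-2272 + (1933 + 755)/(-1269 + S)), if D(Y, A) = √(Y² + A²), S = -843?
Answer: 11/25006 + 3*√265 ≈ 48.837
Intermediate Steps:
D(Y, A) = √(A² + Y²)
D(9, -48) - 1/(-2272 + (1933 + 755)/(-1269 + S)) = √((-48)² + 9²) - 1/(-2272 + (1933 + 755)/(-1269 - 843)) = √(2304 + 81) - 1/(-2272 + 2688/(-2112)) = √2385 - 1/(-2272 + 2688*(-1/2112)) = 3*√265 - 1/(-2272 - 14/11) = 3*√265 - 1/(-25006/11) = 3*√265 - 1*(-11/25006) = 3*√265 + 11/25006 = 11/25006 + 3*√265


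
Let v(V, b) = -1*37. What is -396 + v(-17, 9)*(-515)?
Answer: 18659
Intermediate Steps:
v(V, b) = -37
-396 + v(-17, 9)*(-515) = -396 - 37*(-515) = -396 + 19055 = 18659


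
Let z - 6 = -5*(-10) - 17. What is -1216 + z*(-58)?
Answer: -3478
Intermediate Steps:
z = 39 (z = 6 + (-5*(-10) - 17) = 6 + (50 - 17) = 6 + 33 = 39)
-1216 + z*(-58) = -1216 + 39*(-58) = -1216 - 2262 = -3478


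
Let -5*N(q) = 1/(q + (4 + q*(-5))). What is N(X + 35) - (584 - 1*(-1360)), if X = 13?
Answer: -1827359/940 ≈ -1944.0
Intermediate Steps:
N(q) = -1/(5*(4 - 4*q)) (N(q) = -1/(5*(q + (4 + q*(-5)))) = -1/(5*(q + (4 - 5*q))) = -1/(5*(4 - 4*q)))
N(X + 35) - (584 - 1*(-1360)) = 1/(20*(-1 + (13 + 35))) - (584 - 1*(-1360)) = 1/(20*(-1 + 48)) - (584 + 1360) = (1/20)/47 - 1*1944 = (1/20)*(1/47) - 1944 = 1/940 - 1944 = -1827359/940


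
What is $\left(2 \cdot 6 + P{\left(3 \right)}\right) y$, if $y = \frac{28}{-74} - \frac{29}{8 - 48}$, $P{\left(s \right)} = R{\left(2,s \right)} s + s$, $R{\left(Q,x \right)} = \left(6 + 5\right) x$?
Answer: $\frac{29241}{740} \approx 39.515$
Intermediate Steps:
$R{\left(Q,x \right)} = 11 x$
$P{\left(s \right)} = s + 11 s^{2}$ ($P{\left(s \right)} = 11 s s + s = 11 s^{2} + s = s + 11 s^{2}$)
$y = \frac{513}{1480}$ ($y = 28 \left(- \frac{1}{74}\right) - \frac{29}{-40} = - \frac{14}{37} - - \frac{29}{40} = - \frac{14}{37} + \frac{29}{40} = \frac{513}{1480} \approx 0.34662$)
$\left(2 \cdot 6 + P{\left(3 \right)}\right) y = \left(2 \cdot 6 + 3 \left(1 + 11 \cdot 3\right)\right) \frac{513}{1480} = \left(12 + 3 \left(1 + 33\right)\right) \frac{513}{1480} = \left(12 + 3 \cdot 34\right) \frac{513}{1480} = \left(12 + 102\right) \frac{513}{1480} = 114 \cdot \frac{513}{1480} = \frac{29241}{740}$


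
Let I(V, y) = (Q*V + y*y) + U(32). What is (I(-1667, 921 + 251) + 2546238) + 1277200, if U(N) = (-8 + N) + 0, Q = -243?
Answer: 5602127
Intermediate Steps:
U(N) = -8 + N
I(V, y) = 24 + y² - 243*V (I(V, y) = (-243*V + y*y) + (-8 + 32) = (-243*V + y²) + 24 = (y² - 243*V) + 24 = 24 + y² - 243*V)
(I(-1667, 921 + 251) + 2546238) + 1277200 = ((24 + (921 + 251)² - 243*(-1667)) + 2546238) + 1277200 = ((24 + 1172² + 405081) + 2546238) + 1277200 = ((24 + 1373584 + 405081) + 2546238) + 1277200 = (1778689 + 2546238) + 1277200 = 4324927 + 1277200 = 5602127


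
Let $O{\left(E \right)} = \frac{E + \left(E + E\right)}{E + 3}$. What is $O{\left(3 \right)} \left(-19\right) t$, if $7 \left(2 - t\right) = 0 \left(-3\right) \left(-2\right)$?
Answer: $-57$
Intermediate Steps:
$t = 2$ ($t = 2 - \frac{0 \left(-3\right) \left(-2\right)}{7} = 2 - \frac{0 \left(-2\right)}{7} = 2 - 0 = 2 + 0 = 2$)
$O{\left(E \right)} = \frac{3 E}{3 + E}$ ($O{\left(E \right)} = \frac{E + 2 E}{3 + E} = \frac{3 E}{3 + E}$)
$O{\left(3 \right)} \left(-19\right) t = 3 \cdot 3 \frac{1}{3 + 3} \left(-19\right) 2 = 3 \cdot 3 \cdot \frac{1}{6} \left(-19\right) 2 = \frac{3}{2} \left(-19\right) 2 = \left(- \frac{57}{2}\right) 2 = -57$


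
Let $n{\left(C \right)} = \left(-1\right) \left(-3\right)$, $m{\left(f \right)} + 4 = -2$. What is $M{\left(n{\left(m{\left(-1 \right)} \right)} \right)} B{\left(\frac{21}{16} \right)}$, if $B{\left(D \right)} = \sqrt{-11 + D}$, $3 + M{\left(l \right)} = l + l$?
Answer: $\frac{3 i \sqrt{155}}{4} \approx 9.3374 i$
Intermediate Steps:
$m{\left(f \right)} = -6$ ($m{\left(f \right)} = -4 - 2 = -6$)
$n{\left(C \right)} = 3$
$M{\left(l \right)} = -3 + 2 l$ ($M{\left(l \right)} = -3 + \left(l + l\right) = -3 + 2 l$)
$M{\left(n{\left(m{\left(-1 \right)} \right)} \right)} B{\left(\frac{21}{16} \right)} = \left(-3 + 2 \cdot 3\right) \sqrt{-11 + \frac{21}{16}} = \left(-3 + 6\right) \sqrt{-11 + 21 \cdot \frac{1}{16}} = 3 \sqrt{-11 + \frac{21}{16}} = 3 \sqrt{- \frac{155}{16}} = 3 \frac{i \sqrt{155}}{4} = \frac{3 i \sqrt{155}}{4}$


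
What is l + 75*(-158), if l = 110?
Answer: -11740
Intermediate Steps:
l + 75*(-158) = 110 + 75*(-158) = 110 - 11850 = -11740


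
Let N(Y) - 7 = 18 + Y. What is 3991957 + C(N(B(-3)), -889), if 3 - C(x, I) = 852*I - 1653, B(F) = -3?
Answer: 4751041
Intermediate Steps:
N(Y) = 25 + Y (N(Y) = 7 + (18 + Y) = 25 + Y)
C(x, I) = 1656 - 852*I (C(x, I) = 3 - (852*I - 1653) = 3 - (-1653 + 852*I) = 3 + (1653 - 852*I) = 1656 - 852*I)
3991957 + C(N(B(-3)), -889) = 3991957 + (1656 - 852*(-889)) = 3991957 + (1656 + 757428) = 3991957 + 759084 = 4751041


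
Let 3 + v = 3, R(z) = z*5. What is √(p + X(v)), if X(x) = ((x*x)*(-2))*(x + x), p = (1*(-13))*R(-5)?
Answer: 5*√13 ≈ 18.028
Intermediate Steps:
R(z) = 5*z
p = 325 (p = (1*(-13))*(5*(-5)) = -13*(-25) = 325)
v = 0 (v = -3 + 3 = 0)
X(x) = -4*x³ (X(x) = (x²*(-2))*(2*x) = (-2*x²)*(2*x) = -4*x³)
√(p + X(v)) = √(325 - 4*0³) = √(325 - 4*0) = √(325 + 0) = √325 = 5*√13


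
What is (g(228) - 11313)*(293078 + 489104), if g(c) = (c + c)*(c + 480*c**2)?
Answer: 8899941009454650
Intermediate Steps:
g(c) = 2*c*(c + 480*c**2) (g(c) = (2*c)*(c + 480*c**2) = 2*c*(c + 480*c**2))
(g(228) - 11313)*(293078 + 489104) = (228**2*(2 + 960*228) - 11313)*(293078 + 489104) = (51984*(2 + 218880) - 11313)*782182 = (51984*218882 - 11313)*782182 = (11378361888 - 11313)*782182 = 11378350575*782182 = 8899941009454650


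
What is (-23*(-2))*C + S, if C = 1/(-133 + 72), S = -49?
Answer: -3035/61 ≈ -49.754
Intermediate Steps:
C = -1/61 (C = 1/(-61) = -1/61 ≈ -0.016393)
(-23*(-2))*C + S = -23*(-2)*(-1/61) - 49 = 46*(-1/61) - 49 = -46/61 - 49 = -3035/61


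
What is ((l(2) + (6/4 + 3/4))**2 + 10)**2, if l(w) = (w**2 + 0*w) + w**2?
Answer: 3389281/256 ≈ 13239.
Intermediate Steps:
l(w) = 2*w**2 (l(w) = (w**2 + 0) + w**2 = w**2 + w**2 = 2*w**2)
((l(2) + (6/4 + 3/4))**2 + 10)**2 = ((2*2**2 + (6/4 + 3/4))**2 + 10)**2 = ((2*4 + (6*(1/4) + 3*(1/4)))**2 + 10)**2 = ((8 + (3/2 + 3/4))**2 + 10)**2 = ((8 + 9/4)**2 + 10)**2 = ((41/4)**2 + 10)**2 = (1681/16 + 10)**2 = (1841/16)**2 = 3389281/256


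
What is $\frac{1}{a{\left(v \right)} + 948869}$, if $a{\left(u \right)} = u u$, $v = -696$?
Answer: $\frac{1}{1433285} \approx 6.977 \cdot 10^{-7}$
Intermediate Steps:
$a{\left(u \right)} = u^{2}$
$\frac{1}{a{\left(v \right)} + 948869} = \frac{1}{\left(-696\right)^{2} + 948869} = \frac{1}{484416 + 948869} = \frac{1}{1433285}$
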